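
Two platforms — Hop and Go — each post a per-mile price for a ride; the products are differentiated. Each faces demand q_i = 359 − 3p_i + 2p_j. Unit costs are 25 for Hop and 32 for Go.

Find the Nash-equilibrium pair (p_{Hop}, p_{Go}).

109.8125, 112.4375

Hop's profit: π = (p_{Hop} − 25)(359 − 3p_{Hop} + 2p_{Go}).
∂π/∂p_{Hop} = 434 − 6p_{Hop} + 2p_{Go} = 0 ⇒ p_{Hop} = 217/3 + (1/3)p_{Go}.
Similarly p_{Go} = 455/6 + (1/3)p_{Hop}.
Plugging p_{Go} into Hop's best response: p_{Hop} = 217/3 + (1/3)(455/6 + (1/3)p_{Hop}) ⇒ (8/9)p_{Hop} = 1757/18, so p_{Hop} = 109.8125.
Then p_{Go} = 455/6 + (1/3)·109.8125 = 112.4375.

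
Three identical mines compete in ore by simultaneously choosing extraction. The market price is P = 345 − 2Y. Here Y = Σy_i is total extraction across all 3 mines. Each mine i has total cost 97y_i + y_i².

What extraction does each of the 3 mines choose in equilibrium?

A representative mine's profit is π_i = y_i(345 − 2Y) − 97y_i − y_i², with Y = y_i + Σ_{j≠i} y_j.
First-order condition: 248 − 6y_i − 2Σ_{j≠i} y_j = 0.
In a symmetric equilibrium every mine chooses the same y, so Σ_{j≠i} y_j = 2y. The condition becomes 248 − 10y = 0, giving y = 248/10 = 24.8.

24.8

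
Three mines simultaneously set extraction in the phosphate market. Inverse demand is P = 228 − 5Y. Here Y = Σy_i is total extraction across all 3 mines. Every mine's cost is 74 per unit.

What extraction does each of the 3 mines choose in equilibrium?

A representative mine's profit is π_i = y_i(228 − 5Y) − 74y_i, with Y = y_i + Σ_{j≠i} y_j.
First-order condition: 154 − 10y_i − 5Σ_{j≠i} y_j = 0.
With identical mines, set every y_j = y: then 154 − 10y − 10y = 0, i.e. y = 154/20 = 7.7.

7.7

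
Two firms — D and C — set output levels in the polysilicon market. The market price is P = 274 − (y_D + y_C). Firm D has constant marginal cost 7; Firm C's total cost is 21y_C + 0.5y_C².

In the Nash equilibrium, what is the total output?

Firm D's profit: π = y_D(274 − (y_D + y_C)) − 7y_D.
∂π/∂y_D = 267 − 2y_D − y_C = 0, so y_D = 133.5 − 0.5y_C.
For C: ∂π/∂y_C = 253 − 3y_C − y_D = 0 ⇒ y_C = 253/3 − (1/3)y_D.
Plugging y_C into D's best response: y_D = 133.5 − 0.5(253/3 − (1/3)y_D) ⇒ (5/6)y_D = 274/3, so y_D = 109.6.
Then y_C = 253/3 − (1/3)·109.6 = 47.8.
Total output: 109.6 + 47.8 = 157.4.

157.4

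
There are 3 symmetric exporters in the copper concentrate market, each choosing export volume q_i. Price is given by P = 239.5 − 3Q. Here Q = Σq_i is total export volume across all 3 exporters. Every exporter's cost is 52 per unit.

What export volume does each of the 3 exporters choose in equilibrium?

15.625

A representative exporter's profit is π_i = q_i(239.5 − 3Q) − 52q_i, with Q = q_i + Σ_{j≠i} q_j.
First-order condition: 187.5 − 6q_i − 3Σ_{j≠i} q_j = 0.
In a symmetric equilibrium every exporter chooses the same q, so Σ_{j≠i} q_j = 2q. The condition becomes 187.5 − 12q = 0, giving q = 187.5/12 = 15.625.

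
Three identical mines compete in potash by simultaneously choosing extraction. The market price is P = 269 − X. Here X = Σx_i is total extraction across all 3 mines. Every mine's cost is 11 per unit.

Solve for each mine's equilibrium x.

A representative mine's profit is π_i = x_i(269 − X) − 11x_i, with X = x_i + Σ_{j≠i} x_j.
First-order condition: 258 − 2x_i − Σ_{j≠i} x_j = 0.
With identical mines, set every x_j = x: then 258 − 2x − 2x = 0, i.e. x = 258/4 = 64.5.

64.5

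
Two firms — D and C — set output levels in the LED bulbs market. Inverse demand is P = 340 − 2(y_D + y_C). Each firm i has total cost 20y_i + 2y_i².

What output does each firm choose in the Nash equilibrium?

Firm D's profit: π = y_D(340 − 2(y_D + y_C)) − 20y_D − 2y_D².
∂π/∂y_D = 320 − 8y_D − 2y_C = 0, so y_D = 40 − 0.25y_C.
The game is symmetric, so in equilibrium y_C = y_D: the reaction function gives 1.25y_D = 40, hence y_D = 32.

32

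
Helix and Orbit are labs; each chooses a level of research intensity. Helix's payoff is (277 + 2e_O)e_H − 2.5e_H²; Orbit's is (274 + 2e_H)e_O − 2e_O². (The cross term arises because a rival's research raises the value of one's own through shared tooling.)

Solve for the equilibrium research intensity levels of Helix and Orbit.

103.5, 120.25

Expanding Helix's payoff: 277e_H + 2e_Oe_H − 2.5e_H².
∂π/∂e_H = 277 + 2e_O − 5e_H = 0, so e_H = 55.4 + 0.4e_O.
Likewise for Orbit: e_O = 68.5 + 0.5e_H.
Plugging e_O into Helix's best response: e_H = 55.4 + 0.4(68.5 + 0.5e_H) ⇒ 0.8e_H = 82.8, so e_H = 103.5.
Then e_O = 68.5 + 0.5·103.5 = 120.25.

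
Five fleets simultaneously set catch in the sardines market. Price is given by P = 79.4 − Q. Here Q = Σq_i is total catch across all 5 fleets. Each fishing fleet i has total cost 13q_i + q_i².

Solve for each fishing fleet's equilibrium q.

A representative fishing fleet's profit is π_i = q_i(79.4 − Q) − 13q_i − q_i², with Q = q_i + Σ_{j≠i} q_j.
First-order condition: 66.4 − 4q_i − Σ_{j≠i} q_j = 0.
Imposing symmetry (q_j = q for all j) turns Σ_{j≠i} q_j into 4q, so 66.4 = 8q and q = 8.3.

8.3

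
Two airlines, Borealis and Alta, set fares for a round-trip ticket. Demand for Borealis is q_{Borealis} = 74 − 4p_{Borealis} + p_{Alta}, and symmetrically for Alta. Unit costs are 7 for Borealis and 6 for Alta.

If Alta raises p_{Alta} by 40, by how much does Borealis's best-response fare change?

Borealis's profit: π = (p_{Borealis} − 7)(74 − 4p_{Borealis} + p_{Alta}).
∂π/∂p_{Borealis} = 102 − 8p_{Borealis} + p_{Alta} = 0 ⇒ p_{Borealis} = 12.75 + 0.125p_{Alta}.
The reaction-function slope is 0.125, so a 40-unit rise in p_{Alta} moves p_{Borealis} by 0.125 × 40 = 5. Borealis's best response rises — the actions are strategic complements.

5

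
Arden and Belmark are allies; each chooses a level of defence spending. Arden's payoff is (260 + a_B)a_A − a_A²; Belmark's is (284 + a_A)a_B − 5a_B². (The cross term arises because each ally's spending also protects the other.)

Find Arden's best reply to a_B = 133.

196.5

Expanding Arden's payoff: 260a_A + a_Ba_A − a_A².
∂π/∂a_A = 260 + a_B − 2a_A = 0, so a_A = 130 + 0.5a_B.
At a_B = 133: a_A = 130 + 0.5·133 = 196.5.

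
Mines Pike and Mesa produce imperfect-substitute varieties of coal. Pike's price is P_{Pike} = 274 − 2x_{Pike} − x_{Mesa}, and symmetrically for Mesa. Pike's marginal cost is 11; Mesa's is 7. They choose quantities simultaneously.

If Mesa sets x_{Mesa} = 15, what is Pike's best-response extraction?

Mine Pike's profit: π = x_{Pike}(274 − 2x_{Pike} − x_{Mesa}) − 11x_{Pike}.
∂π/∂x_{Pike} = 263 − 4x_{Pike} − x_{Mesa} = 0 ⇒ x_{Pike} = 65.75 − 0.25x_{Mesa}.
At x_{Mesa} = 15: x_{Pike} = 65.75 − 0.25·15 = 62.

62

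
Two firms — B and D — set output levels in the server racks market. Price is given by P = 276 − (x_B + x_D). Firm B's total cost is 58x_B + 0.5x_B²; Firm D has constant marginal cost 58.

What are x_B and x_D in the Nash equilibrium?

43.6, 87.2

Firm B's profit: π = x_B(276 − (x_B + x_D)) − 58x_B − 0.5x_B².
∂π/∂x_B = 218 − 3x_B − x_D = 0, so x_B = 218/3 − (1/3)x_D.
For D: ∂π/∂x_D = 218 − 2x_D − x_B = 0 ⇒ x_D = 109 − 0.5x_B.
Substituting the second reaction function into the first: x_B = 218/3 − (1/3)(109 − 0.5x_B), which gives (5/6)x_B = 109/3 ⇒ x_B = 43.6.
Then x_D = 109 − 0.5·43.6 = 87.2.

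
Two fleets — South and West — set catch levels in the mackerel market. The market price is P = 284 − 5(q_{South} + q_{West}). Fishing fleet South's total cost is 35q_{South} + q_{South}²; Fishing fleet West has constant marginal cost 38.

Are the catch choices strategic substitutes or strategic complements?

strategic substitutes

Fishing fleet South's profit: π = q_{South}(284 − 5(q_{South} + q_{West})) − 35q_{South} − q_{South}².
∂π/∂q_{South} = 249 − 12q_{South} − 5q_{West} = 0, so q_{South} = 20.75 − (5/12)q_{West}.
The best-response slope dq_{South}/dq_{West} = −5/12 < 0: the reaction function is downward-sloping, so the choices are strategic substitutes.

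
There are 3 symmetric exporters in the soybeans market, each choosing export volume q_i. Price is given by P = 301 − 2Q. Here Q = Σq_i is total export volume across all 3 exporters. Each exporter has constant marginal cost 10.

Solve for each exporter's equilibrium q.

A representative exporter's profit is π_i = q_i(301 − 2Q) − 10q_i, with Q = q_i + Σ_{j≠i} q_j.
First-order condition: 291 − 4q_i − 2Σ_{j≠i} q_j = 0.
Imposing symmetry (q_j = q for all j) turns Σ_{j≠i} q_j into 2q, so 291 = 8q and q = 36.375.

36.375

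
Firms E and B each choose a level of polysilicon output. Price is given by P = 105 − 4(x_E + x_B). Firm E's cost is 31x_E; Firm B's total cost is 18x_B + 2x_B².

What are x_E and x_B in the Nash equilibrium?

Firm E's profit: π = x_E(105 − 4(x_E + x_B)) − 31x_E.
∂π/∂x_E = 74 − 8x_E − 4x_B = 0, so x_E = 9.25 − 0.5x_B.
For B: ∂π/∂x_B = 87 − 12x_B − 4x_E = 0 ⇒ x_B = 7.25 − (1/3)x_E.
Solving the two reaction functions simultaneously: (1 − (−0.5)(−1/3))x_E = 9.25 − 0.5·7.25, so (5/6)x_E = 5.625 and x_E = 6.75.
Then x_B = 7.25 − (1/3)·6.75 = 5.

6.75, 5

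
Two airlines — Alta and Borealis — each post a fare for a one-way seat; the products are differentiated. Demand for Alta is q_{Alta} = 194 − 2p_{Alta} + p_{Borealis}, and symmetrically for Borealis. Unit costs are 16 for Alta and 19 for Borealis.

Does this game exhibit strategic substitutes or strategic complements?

strategic complements

Alta's profit: π = (p_{Alta} − 16)(194 − 2p_{Alta} + p_{Borealis}).
∂π/∂p_{Alta} = 226 − 4p_{Alta} + p_{Borealis} = 0 ⇒ p_{Alta} = 56.5 + 0.25p_{Borealis}.
The best-response slope dp_{Alta}/dp_{Borealis} = 0.25 > 0: the reaction function is upward-sloping, so the choices are strategic complements.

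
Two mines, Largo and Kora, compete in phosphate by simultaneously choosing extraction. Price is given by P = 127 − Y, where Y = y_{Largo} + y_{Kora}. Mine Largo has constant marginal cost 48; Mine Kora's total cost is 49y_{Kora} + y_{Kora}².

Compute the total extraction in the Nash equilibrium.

45

Mine Largo's profit: π = y_{Largo}(127 − (y_{Largo} + y_{Kora})) − 48y_{Largo}.
∂π/∂y_{Largo} = 79 − 2y_{Largo} − y_{Kora} = 0, so y_{Largo} = 39.5 − 0.5y_{Kora}.
For Kora: ∂π/∂y_{Kora} = 78 − 4y_{Kora} − y_{Largo} = 0 ⇒ y_{Kora} = 19.5 − 0.25y_{Largo}.
Substituting the second reaction function into the first: y_{Largo} = 39.5 − 0.5(19.5 − 0.25y_{Largo}), which gives 0.875y_{Largo} = 29.75 ⇒ y_{Largo} = 34.
Then y_{Kora} = 19.5 − 0.25·34 = 11.
Total extraction: 34 + 11 = 45.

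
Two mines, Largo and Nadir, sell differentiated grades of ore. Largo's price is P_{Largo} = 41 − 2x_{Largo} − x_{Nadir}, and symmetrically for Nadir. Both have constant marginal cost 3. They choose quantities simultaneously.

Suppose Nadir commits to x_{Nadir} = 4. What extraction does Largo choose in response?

8.5

Mine Largo's profit: π = x_{Largo}(41 − 2x_{Largo} − x_{Nadir}) − 3x_{Largo}.
∂π/∂x_{Largo} = 38 − 4x_{Largo} − x_{Nadir} = 0 ⇒ x_{Largo} = 9.5 − 0.25x_{Nadir}.
At x_{Nadir} = 4: x_{Largo} = 9.5 − 0.25·4 = 8.5.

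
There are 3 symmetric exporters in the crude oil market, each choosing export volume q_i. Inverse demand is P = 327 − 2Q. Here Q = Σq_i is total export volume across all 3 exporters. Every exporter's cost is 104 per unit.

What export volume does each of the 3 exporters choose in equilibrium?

27.875

A representative exporter's profit is π_i = q_i(327 − 2Q) − 104q_i, with Q = q_i + Σ_{j≠i} q_j.
First-order condition: 223 − 4q_i − 2Σ_{j≠i} q_j = 0.
Imposing symmetry (q_j = q for all j) turns Σ_{j≠i} q_j into 2q, so 223 = 8q and q = 27.875.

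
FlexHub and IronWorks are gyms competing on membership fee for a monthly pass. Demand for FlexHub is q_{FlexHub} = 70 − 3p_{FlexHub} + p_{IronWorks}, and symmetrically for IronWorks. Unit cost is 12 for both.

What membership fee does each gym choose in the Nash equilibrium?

FlexHub's profit: π = (p_{FlexHub} − 12)(70 − 3p_{FlexHub} + p_{IronWorks}).
∂π/∂p_{FlexHub} = 106 − 6p_{FlexHub} + p_{IronWorks} = 0 ⇒ p_{FlexHub} = 53/3 + (1/6)p_{IronWorks}.
The game is symmetric, so in equilibrium p_{IronWorks} = p_{FlexHub}: the reaction function gives (5/6)p_{FlexHub} = 53/3, hence p_{FlexHub} = 21.2.

21.2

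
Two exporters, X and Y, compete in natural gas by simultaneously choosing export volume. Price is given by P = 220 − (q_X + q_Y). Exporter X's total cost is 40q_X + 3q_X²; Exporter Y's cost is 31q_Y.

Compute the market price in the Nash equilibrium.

Exporter X's profit: π = q_X(220 − (q_X + q_Y)) − 40q_X − 3q_X².
∂π/∂q_X = 180 − 8q_X − q_Y = 0, so q_X = 22.5 − 0.125q_Y.
For Y: ∂π/∂q_Y = 189 − 2q_Y − q_X = 0 ⇒ q_Y = 94.5 − 0.5q_X.
Solving the two reaction functions simultaneously: (1 − (−0.125)(−0.5))q_X = 22.5 − 0.125·94.5, so 0.9375q_X = 10.6875 and q_X = 11.4.
Then q_Y = 94.5 − 0.5·11.4 = 88.8.
Equilibrium price: P = 220 − 100.2 = 119.8.

119.8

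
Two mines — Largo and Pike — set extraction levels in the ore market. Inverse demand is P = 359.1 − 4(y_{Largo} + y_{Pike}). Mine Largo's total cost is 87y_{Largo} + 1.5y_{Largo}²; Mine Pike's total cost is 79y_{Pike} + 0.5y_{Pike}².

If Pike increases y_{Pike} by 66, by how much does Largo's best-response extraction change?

-24

Mine Largo's profit: π = y_{Largo}(359.1 − 4(y_{Largo} + y_{Pike})) − 87y_{Largo} − 1.5y_{Largo}².
∂π/∂y_{Largo} = 272.1 − 11y_{Largo} − 4y_{Pike} = 0, so y_{Largo} = 2721/110 − (4/11)y_{Pike}.
The reaction-function slope is −4/11, so a 66-unit rise in y_{Pike} moves y_{Largo} by −4/11 × 66 = −24. Largo's best response falls — the actions are strategic substitutes.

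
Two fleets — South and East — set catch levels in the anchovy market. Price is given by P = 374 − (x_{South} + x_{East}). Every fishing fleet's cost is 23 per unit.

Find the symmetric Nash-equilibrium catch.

Fishing fleet South's profit: π = x_{South}(374 − (x_{South} + x_{East})) − 23x_{South}.
∂π/∂x_{South} = 351 − 2x_{South} − x_{East} = 0, so x_{South} = 175.5 − 0.5x_{East}.
The game is symmetric, so in equilibrium x_{East} = x_{South}: the reaction function gives 1.5x_{South} = 175.5, hence x_{South} = 117.

117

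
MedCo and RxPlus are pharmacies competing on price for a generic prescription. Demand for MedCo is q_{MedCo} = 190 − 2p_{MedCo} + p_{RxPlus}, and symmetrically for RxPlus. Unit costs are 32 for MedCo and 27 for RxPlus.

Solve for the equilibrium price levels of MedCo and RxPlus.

84, 82

MedCo's profit: π = (p_{MedCo} − 32)(190 − 2p_{MedCo} + p_{RxPlus}).
∂π/∂p_{MedCo} = 254 − 4p_{MedCo} + p_{RxPlus} = 0 ⇒ p_{MedCo} = 63.5 + 0.25p_{RxPlus}.
Similarly p_{RxPlus} = 61 + 0.25p_{MedCo}.
Substituting the second reaction function into the first: p_{MedCo} = 63.5 + 0.25(61 + 0.25p_{MedCo}), which gives 0.9375p_{MedCo} = 78.75 ⇒ p_{MedCo} = 84.
Then p_{RxPlus} = 61 + 0.25·84 = 82.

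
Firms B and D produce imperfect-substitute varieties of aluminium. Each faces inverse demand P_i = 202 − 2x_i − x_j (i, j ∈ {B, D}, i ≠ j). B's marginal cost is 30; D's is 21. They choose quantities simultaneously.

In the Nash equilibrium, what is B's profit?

2284.88

Firm B's profit: π = x_B(202 − 2x_B − x_D) − 30x_B.
∂π/∂x_B = 172 − 4x_B − x_D = 0 ⇒ x_B = 43 − 0.25x_D.
Similarly x_D = 45.25 − 0.25x_B.
Solving the two reaction functions simultaneously: (1 − (−0.25)(−0.25))x_B = 43 − 0.25·45.25, so 0.9375x_B = 31.6875 and x_B = 33.8.
Then x_D = 45.25 − 0.25·33.8 = 36.8.
P_B = 202 − 2·33.8 − 36.8 = 97.6.
Profit = (97.6 − 30)·33.8 = 2284.88.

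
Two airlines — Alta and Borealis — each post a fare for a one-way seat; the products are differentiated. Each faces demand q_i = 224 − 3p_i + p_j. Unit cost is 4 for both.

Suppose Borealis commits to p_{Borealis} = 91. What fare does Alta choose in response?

Alta's profit: π = (p_{Alta} − 4)(224 − 3p_{Alta} + p_{Borealis}).
∂π/∂p_{Alta} = 236 − 6p_{Alta} + p_{Borealis} = 0 ⇒ p_{Alta} = 118/3 + (1/6)p_{Borealis}.
At p_{Borealis} = 91: p_{Alta} = 118/3 + (1/6)·91 = 54.5.

54.5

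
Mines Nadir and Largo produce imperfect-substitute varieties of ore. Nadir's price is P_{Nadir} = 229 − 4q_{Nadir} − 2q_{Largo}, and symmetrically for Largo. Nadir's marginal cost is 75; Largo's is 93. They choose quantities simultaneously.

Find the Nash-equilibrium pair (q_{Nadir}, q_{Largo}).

Mine Nadir's profit: π = q_{Nadir}(229 − 4q_{Nadir} − 2q_{Largo}) − 75q_{Nadir}.
∂π/∂q_{Nadir} = 154 − 8q_{Nadir} − 2q_{Largo} = 0 ⇒ q_{Nadir} = 19.25 − 0.25q_{Largo}.
Similarly q_{Largo} = 17 − 0.25q_{Nadir}.
Substituting the second reaction function into the first: q_{Nadir} = 19.25 − 0.25(17 − 0.25q_{Nadir}), which gives 0.9375q_{Nadir} = 15 ⇒ q_{Nadir} = 16.
Then q_{Largo} = 17 − 0.25·16 = 13.

16, 13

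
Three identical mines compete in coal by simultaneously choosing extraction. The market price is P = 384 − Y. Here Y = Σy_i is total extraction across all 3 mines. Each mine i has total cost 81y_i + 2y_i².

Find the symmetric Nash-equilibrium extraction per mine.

A representative mine's profit is π_i = y_i(384 − Y) − 81y_i − 2y_i², with Y = y_i + Σ_{j≠i} y_j.
First-order condition: 303 − 6y_i − Σ_{j≠i} y_j = 0.
With identical mines, set every y_j = y: then 303 − 6y − 2y = 0, i.e. y = 303/8 = 37.875.

37.875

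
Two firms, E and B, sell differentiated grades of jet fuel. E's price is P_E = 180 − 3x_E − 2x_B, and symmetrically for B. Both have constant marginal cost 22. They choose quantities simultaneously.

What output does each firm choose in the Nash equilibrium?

19.75

Firm E's profit: π = x_E(180 − 3x_E − 2x_B) − 22x_E.
∂π/∂x_E = 158 − 6x_E − 2x_B = 0 ⇒ x_E = 79/3 − (1/3)x_B.
By symmetry x_B = x_E; substituting into the reaction function, (4/3)x_E = 79/3 and x_E = 19.75.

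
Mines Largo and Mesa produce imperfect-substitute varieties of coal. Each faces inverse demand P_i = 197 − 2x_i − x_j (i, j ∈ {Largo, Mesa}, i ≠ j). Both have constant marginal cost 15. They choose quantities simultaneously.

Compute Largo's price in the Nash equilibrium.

87.8

Mine Largo's profit: π = x_{Largo}(197 − 2x_{Largo} − x_{Mesa}) − 15x_{Largo}.
∂π/∂x_{Largo} = 182 − 4x_{Largo} − x_{Mesa} = 0 ⇒ x_{Largo} = 45.5 − 0.25x_{Mesa}.
Setting x_{Largo} = x_{Mesa} in the reaction function: x_{Largo} = 45.5 − 0.25x_{Largo}, so x_{Largo} = 45.5 / 1.25 = 36.4.
P_{Largo} = 197 − 2·36.4 − 36.4 = 87.8.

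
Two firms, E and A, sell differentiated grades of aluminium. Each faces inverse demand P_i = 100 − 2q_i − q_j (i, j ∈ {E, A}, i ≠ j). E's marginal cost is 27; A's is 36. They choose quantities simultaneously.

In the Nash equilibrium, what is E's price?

57.4

Firm E's profit: π = q_E(100 − 2q_E − q_A) − 27q_E.
∂π/∂q_E = 73 − 4q_E − q_A = 0 ⇒ q_E = 18.25 − 0.25q_A.
Similarly q_A = 16 − 0.25q_E.
Plugging q_A into E's best response: q_E = 18.25 − 0.25(16 − 0.25q_E) ⇒ 0.9375q_E = 14.25, so q_E = 15.2.
Then q_A = 16 − 0.25·15.2 = 12.2.
P_E = 100 − 2·15.2 − 12.2 = 57.4.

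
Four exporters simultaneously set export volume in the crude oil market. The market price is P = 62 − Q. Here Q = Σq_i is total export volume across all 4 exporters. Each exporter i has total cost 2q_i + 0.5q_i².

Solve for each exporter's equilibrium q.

A representative exporter's profit is π_i = q_i(62 − Q) − 2q_i − 0.5q_i², with Q = q_i + Σ_{j≠i} q_j.
First-order condition: 60 − 3q_i − Σ_{j≠i} q_j = 0.
Imposing symmetry (q_j = q for all j) turns Σ_{j≠i} q_j into 3q, so 60 = 6q and q = 10.

10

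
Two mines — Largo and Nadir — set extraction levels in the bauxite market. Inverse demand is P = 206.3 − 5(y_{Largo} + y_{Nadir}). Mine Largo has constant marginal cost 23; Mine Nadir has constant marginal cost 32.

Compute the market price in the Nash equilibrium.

87.1

Mine Largo's profit: π = y_{Largo}(206.3 − 5(y_{Largo} + y_{Nadir})) − 23y_{Largo}.
∂π/∂y_{Largo} = 183.3 − 10y_{Largo} − 5y_{Nadir} = 0, so y_{Largo} = 18.33 − 0.5y_{Nadir}.
By the same steps for Nadir: y_{Nadir} = 17.43 − 0.5y_{Largo}.
Solving the two reaction functions simultaneously: (1 − (−0.5)(−0.5))y_{Largo} = 18.33 − 0.5·17.43, so 0.75y_{Largo} = 9.615 and y_{Largo} = 12.82.
Then y_{Nadir} = 17.43 − 0.5·12.82 = 11.02.
Equilibrium price: P = 206.3 − 5·23.84 = 87.1.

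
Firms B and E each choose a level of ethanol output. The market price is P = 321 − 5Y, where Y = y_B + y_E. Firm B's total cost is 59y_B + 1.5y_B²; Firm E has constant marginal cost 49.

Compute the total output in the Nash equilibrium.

33.2

Firm B's profit: π = y_B(321 − 5(y_B + y_E)) − 59y_B − 1.5y_B².
∂π/∂y_B = 262 − 13y_B − 5y_E = 0, so y_B = 262/13 − (5/13)y_E.
For E: ∂π/∂y_E = 272 − 10y_E − 5y_B = 0 ⇒ y_E = 27.2 − 0.5y_B.
Plugging y_E into B's best response: y_B = 262/13 − (5/13)(27.2 − 0.5y_B) ⇒ (21/26)y_B = 126/13, so y_B = 12.
Then y_E = 27.2 − 0.5·12 = 21.2.
Total output: 12 + 21.2 = 33.2.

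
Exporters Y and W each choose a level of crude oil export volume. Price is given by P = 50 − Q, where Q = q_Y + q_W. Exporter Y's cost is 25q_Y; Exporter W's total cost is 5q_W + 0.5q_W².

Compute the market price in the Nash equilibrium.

Exporter Y's profit: π = q_Y(50 − (q_Y + q_W)) − 25q_Y.
∂π/∂q_Y = 25 − 2q_Y − q_W = 0, so q_Y = 12.5 − 0.5q_W.
For W: ∂π/∂q_W = 45 − 3q_W − q_Y = 0 ⇒ q_W = 15 − (1/3)q_Y.
Plugging q_W into Y's best response: q_Y = 12.5 − 0.5(15 − (1/3)q_Y) ⇒ (5/6)q_Y = 5, so q_Y = 6.
Then q_W = 15 − (1/3)·6 = 13.
Equilibrium price: P = 50 − 19 = 31.

31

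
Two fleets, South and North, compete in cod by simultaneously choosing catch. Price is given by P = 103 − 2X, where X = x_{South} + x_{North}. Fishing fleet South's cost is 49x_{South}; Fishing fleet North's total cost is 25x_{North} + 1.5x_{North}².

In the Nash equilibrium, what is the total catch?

Fishing fleet South's profit: π = x_{South}(103 − 2(x_{South} + x_{North})) − 49x_{South}.
∂π/∂x_{South} = 54 − 4x_{South} − 2x_{North} = 0, so x_{South} = 13.5 − 0.5x_{North}.
For North: ∂π/∂x_{North} = 78 − 7x_{North} − 2x_{South} = 0 ⇒ x_{North} = 78/7 − (2/7)x_{South}.
Plugging x_{North} into South's best response: x_{South} = 13.5 − 0.5(78/7 − (2/7)x_{South}) ⇒ (6/7)x_{South} = 111/14, so x_{South} = 9.25.
Then x_{North} = 78/7 − (2/7)·9.25 = 8.5.
Total catch: 9.25 + 8.5 = 17.75.

17.75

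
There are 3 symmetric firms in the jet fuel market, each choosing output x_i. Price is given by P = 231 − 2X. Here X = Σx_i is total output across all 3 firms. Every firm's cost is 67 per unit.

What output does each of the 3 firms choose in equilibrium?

20.5

A representative firm's profit is π_i = x_i(231 − 2X) − 67x_i, with X = x_i + Σ_{j≠i} x_j.
First-order condition: 164 − 4x_i − 2Σ_{j≠i} x_j = 0.
With identical firms, set every x_j = x: then 164 − 4x − 4x = 0, i.e. x = 164/8 = 20.5.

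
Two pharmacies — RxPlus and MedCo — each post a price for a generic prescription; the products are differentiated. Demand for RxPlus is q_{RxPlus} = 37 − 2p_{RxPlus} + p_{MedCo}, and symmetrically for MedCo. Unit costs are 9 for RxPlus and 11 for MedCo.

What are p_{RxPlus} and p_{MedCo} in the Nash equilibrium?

RxPlus's profit: π = (p_{RxPlus} − 9)(37 − 2p_{RxPlus} + p_{MedCo}).
∂π/∂p_{RxPlus} = 55 − 4p_{RxPlus} + p_{MedCo} = 0 ⇒ p_{RxPlus} = 13.75 + 0.25p_{MedCo}.
Similarly p_{MedCo} = 14.75 + 0.25p_{RxPlus}.
Plugging p_{MedCo} into RxPlus's best response: p_{RxPlus} = 13.75 + 0.25(14.75 + 0.25p_{RxPlus}) ⇒ 0.9375p_{RxPlus} = 17.4375, so p_{RxPlus} = 18.6.
Then p_{MedCo} = 14.75 + 0.25·18.6 = 19.4.

18.6, 19.4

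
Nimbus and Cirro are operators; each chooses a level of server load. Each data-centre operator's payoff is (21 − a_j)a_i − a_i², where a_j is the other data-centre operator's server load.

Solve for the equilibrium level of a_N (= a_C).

7

Nimbus's payoff is (21 − a_C)a_N − a_N².
∂π/∂a_N = 21 − a_C − 2a_N = 0, so a_N = 10.5 − 0.5a_C.
Setting a_N = a_C in the reaction function: a_N = 10.5 − 0.5a_N, so a_N = 10.5 / 1.5 = 7.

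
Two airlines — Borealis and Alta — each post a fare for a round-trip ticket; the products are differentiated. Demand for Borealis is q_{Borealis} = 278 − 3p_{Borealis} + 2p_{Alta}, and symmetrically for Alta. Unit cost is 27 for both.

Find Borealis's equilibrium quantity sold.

Borealis's profit: π = (p_{Borealis} − 27)(278 − 3p_{Borealis} + 2p_{Alta}).
∂π/∂p_{Borealis} = 359 − 6p_{Borealis} + 2p_{Alta} = 0 ⇒ p_{Borealis} = 359/6 + (1/3)p_{Alta}.
By symmetry p_{Alta} = p_{Borealis}; substituting into the reaction function, (2/3)p_{Borealis} = 359/6 and p_{Borealis} = 89.75.
q_{Borealis} = 278 − 3·89.75 + 2·89.75 = 188.25.

188.25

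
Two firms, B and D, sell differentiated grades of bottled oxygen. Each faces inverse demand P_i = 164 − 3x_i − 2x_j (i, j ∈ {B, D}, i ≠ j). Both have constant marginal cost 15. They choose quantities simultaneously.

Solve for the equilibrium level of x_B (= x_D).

18.625

Firm B's profit: π = x_B(164 − 3x_B − 2x_D) − 15x_B.
∂π/∂x_B = 149 − 6x_B − 2x_D = 0 ⇒ x_B = 149/6 − (1/3)x_D.
Setting x_B = x_D in the reaction function: x_B = 149/6 − (1/3)x_B, so x_B = (149/6) / (4/3) = 18.625.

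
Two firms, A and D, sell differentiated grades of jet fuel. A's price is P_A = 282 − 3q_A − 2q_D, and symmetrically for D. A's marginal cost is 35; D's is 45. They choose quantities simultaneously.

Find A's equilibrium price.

129.5

Firm A's profit: π = q_A(282 − 3q_A − 2q_D) − 35q_A.
∂π/∂q_A = 247 − 6q_A − 2q_D = 0 ⇒ q_A = 247/6 − (1/3)q_D.
Similarly q_D = 39.5 − (1/3)q_A.
Substituting the second reaction function into the first: q_A = 247/6 − (1/3)(39.5 − (1/3)q_A), which gives (8/9)q_A = 28 ⇒ q_A = 31.5.
Then q_D = 39.5 − (1/3)·31.5 = 29.
P_A = 282 − 3·31.5 − 2·29 = 129.5.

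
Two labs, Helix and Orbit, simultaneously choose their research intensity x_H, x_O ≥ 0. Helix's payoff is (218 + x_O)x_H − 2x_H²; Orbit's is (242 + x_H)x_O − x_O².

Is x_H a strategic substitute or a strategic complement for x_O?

strategic complements

Expanding Helix's payoff: 218x_H + x_Ox_H − 2x_H².
∂π/∂x_H = 218 + x_O − 4x_H = 0, so x_H = 54.5 + 0.25x_O.
The best-response slope dx_H/dx_O = 0.25 > 0: the reaction function is upward-sloping, so the choices are strategic complements.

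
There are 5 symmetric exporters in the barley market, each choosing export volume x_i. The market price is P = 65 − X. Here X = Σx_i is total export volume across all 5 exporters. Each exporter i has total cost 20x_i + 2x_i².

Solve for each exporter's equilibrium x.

A representative exporter's profit is π_i = x_i(65 − X) − 20x_i − 2x_i², with X = x_i + Σ_{j≠i} x_j.
First-order condition: 45 − 6x_i − Σ_{j≠i} x_j = 0.
Imposing symmetry (x_j = x for all j) turns Σ_{j≠i} x_j into 4x, so 45 = 10x and x = 4.5.

4.5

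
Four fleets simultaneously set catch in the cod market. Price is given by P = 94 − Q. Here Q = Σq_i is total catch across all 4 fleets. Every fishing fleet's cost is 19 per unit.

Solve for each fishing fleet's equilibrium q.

A representative fishing fleet's profit is π_i = q_i(94 − Q) − 19q_i, with Q = q_i + Σ_{j≠i} q_j.
First-order condition: 75 − 2q_i − Σ_{j≠i} q_j = 0.
With identical fishing fleets, set every q_j = q: then 75 − 2q − 3q = 0, i.e. q = 75/5 = 15.

15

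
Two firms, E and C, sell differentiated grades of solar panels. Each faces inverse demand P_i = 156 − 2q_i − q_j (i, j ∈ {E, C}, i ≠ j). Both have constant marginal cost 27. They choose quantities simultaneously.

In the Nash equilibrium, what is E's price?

Firm E's profit: π = q_E(156 − 2q_E − q_C) − 27q_E.
∂π/∂q_E = 129 − 4q_E − q_C = 0 ⇒ q_E = 32.25 − 0.25q_C.
By symmetry q_C = q_E; substituting into the reaction function, 1.25q_E = 32.25 and q_E = 25.8.
P_E = 156 − 2·25.8 − 25.8 = 78.6.

78.6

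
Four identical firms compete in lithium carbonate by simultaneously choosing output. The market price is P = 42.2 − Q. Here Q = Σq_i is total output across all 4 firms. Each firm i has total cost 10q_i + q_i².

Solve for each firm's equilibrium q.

4.6

A representative firm's profit is π_i = q_i(42.2 − Q) − 10q_i − q_i², with Q = q_i + Σ_{j≠i} q_j.
First-order condition: 32.2 − 4q_i − Σ_{j≠i} q_j = 0.
In a symmetric equilibrium every firm chooses the same q, so Σ_{j≠i} q_j = 3q. The condition becomes 32.2 − 7q = 0, giving q = 32.2/7 = 4.6.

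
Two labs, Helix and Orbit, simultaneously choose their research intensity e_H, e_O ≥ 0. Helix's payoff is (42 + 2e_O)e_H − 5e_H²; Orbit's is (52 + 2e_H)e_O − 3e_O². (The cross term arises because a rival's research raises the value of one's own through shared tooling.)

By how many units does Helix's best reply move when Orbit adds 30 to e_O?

6

Expanding Helix's payoff: 42e_H + 2e_Oe_H − 5e_H².
∂π/∂e_H = 42 + 2e_O − 10e_H = 0, so e_H = 4.2 + 0.2e_O.
The reaction-function slope is 0.2, so a 30-unit rise in e_O moves e_H by 0.2 × 30 = 6. Helix's best response rises — the actions are strategic complements.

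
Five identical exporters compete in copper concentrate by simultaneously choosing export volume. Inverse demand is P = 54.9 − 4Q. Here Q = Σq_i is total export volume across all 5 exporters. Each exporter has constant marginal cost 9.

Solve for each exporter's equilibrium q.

1.9125

A representative exporter's profit is π_i = q_i(54.9 − 4Q) − 9q_i, with Q = q_i + Σ_{j≠i} q_j.
First-order condition: 45.9 − 8q_i − 4Σ_{j≠i} q_j = 0.
Imposing symmetry (q_j = q for all j) turns Σ_{j≠i} q_j into 4q, so 45.9 = 24q and q = 1.9125.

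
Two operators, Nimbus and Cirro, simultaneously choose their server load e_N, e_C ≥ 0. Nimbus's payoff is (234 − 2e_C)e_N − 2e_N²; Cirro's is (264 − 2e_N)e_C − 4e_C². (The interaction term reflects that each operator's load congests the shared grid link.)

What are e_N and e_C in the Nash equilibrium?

48, 21

Expanding Nimbus's payoff: 234e_N − 2e_Ce_N − 2e_N².
∂π/∂e_N = 234 − 2e_C − 4e_N = 0, so e_N = 58.5 − 0.5e_C.
Likewise for Cirro: e_C = 33 − 0.25e_N.
Plugging e_C into Nimbus's best response: e_N = 58.5 − 0.5(33 − 0.25e_N) ⇒ 0.875e_N = 42, so e_N = 48.
Then e_C = 33 − 0.25·48 = 21.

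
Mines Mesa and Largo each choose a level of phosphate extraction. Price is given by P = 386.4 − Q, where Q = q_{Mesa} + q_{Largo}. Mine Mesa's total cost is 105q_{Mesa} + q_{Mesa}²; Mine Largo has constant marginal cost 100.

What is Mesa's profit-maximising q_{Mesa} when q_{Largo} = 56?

56.35

Mine Mesa's profit: π = q_{Mesa}(386.4 − (q_{Mesa} + q_{Largo})) − 105q_{Mesa} − q_{Mesa}².
∂π/∂q_{Mesa} = 281.4 − 4q_{Mesa} − q_{Largo} = 0, so q_{Mesa} = 70.35 − 0.25q_{Largo}.
At q_{Largo} = 56: q_{Mesa} = 70.35 − 0.25·56 = 56.35.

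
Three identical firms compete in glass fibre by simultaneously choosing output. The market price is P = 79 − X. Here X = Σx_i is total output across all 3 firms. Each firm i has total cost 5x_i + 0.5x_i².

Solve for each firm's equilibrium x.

A representative firm's profit is π_i = x_i(79 − X) − 5x_i − 0.5x_i², with X = x_i + Σ_{j≠i} x_j.
First-order condition: 74 − 3x_i − Σ_{j≠i} x_j = 0.
With identical firms, set every x_j = x: then 74 − 3x − 2x = 0, i.e. x = 74/5 = 14.8.

14.8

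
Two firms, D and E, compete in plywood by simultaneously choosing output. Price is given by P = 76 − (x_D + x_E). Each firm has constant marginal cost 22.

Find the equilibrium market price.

Firm D's profit: π = x_D(76 − (x_D + x_E)) − 22x_D.
∂π/∂x_D = 54 − 2x_D − x_E = 0, so x_D = 27 − 0.5x_E.
The game is symmetric, so in equilibrium x_E = x_D: the reaction function gives 1.5x_D = 27, hence x_D = 18.
Equilibrium price: P = 76 − 36 = 40.

40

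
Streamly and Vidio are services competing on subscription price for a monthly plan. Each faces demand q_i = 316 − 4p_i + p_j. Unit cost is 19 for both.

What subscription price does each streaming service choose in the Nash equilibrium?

56

Streamly's profit: π = (p_{Streamly} − 19)(316 − 4p_{Streamly} + p_{Vidio}).
∂π/∂p_{Streamly} = 392 − 8p_{Streamly} + p_{Vidio} = 0 ⇒ p_{Streamly} = 49 + 0.125p_{Vidio}.
The game is symmetric, so in equilibrium p_{Vidio} = p_{Streamly}: the reaction function gives 0.875p_{Streamly} = 49, hence p_{Streamly} = 56.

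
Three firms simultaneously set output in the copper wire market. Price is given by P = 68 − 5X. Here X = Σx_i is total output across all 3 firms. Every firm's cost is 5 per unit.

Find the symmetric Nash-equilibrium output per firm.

A representative firm's profit is π_i = x_i(68 − 5X) − 5x_i, with X = x_i + Σ_{j≠i} x_j.
First-order condition: 63 − 10x_i − 5Σ_{j≠i} x_j = 0.
Imposing symmetry (x_j = x for all j) turns Σ_{j≠i} x_j into 2x, so 63 = 20x and x = 3.15.

3.15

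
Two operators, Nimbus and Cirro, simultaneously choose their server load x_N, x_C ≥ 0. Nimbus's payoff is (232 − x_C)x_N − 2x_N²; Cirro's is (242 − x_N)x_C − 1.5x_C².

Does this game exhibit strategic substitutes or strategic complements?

Expanding Nimbus's payoff: 232x_N − x_Cx_N − 2x_N².
∂π/∂x_N = 232 − x_C − 4x_N = 0, so x_N = 58 − 0.25x_C.
The best-response slope dx_N/dx_C = −0.25 < 0: the reaction function is downward-sloping, so the choices are strategic substitutes.

strategic substitutes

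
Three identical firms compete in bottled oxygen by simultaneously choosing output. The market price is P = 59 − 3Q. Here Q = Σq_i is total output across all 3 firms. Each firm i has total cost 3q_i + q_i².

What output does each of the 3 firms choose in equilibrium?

A representative firm's profit is π_i = q_i(59 − 3Q) − 3q_i − q_i², with Q = q_i + Σ_{j≠i} q_j.
First-order condition: 56 − 8q_i − 3Σ_{j≠i} q_j = 0.
Imposing symmetry (q_j = q for all j) turns Σ_{j≠i} q_j into 2q, so 56 = 14q and q = 4.

4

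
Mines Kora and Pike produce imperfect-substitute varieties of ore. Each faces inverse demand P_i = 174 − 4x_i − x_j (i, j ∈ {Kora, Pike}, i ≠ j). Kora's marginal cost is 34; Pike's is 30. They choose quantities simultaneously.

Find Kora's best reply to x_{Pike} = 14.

Mine Kora's profit: π = x_{Kora}(174 − 4x_{Kora} − x_{Pike}) − 34x_{Kora}.
∂π/∂x_{Kora} = 140 − 8x_{Kora} − x_{Pike} = 0 ⇒ x_{Kora} = 17.5 − 0.125x_{Pike}.
At x_{Pike} = 14: x_{Kora} = 17.5 − 0.125·14 = 15.75.

15.75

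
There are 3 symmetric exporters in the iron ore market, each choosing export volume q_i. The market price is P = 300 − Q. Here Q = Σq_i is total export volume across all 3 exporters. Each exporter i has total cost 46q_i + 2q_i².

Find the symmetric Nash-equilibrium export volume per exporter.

31.75

A representative exporter's profit is π_i = q_i(300 − Q) − 46q_i − 2q_i², with Q = q_i + Σ_{j≠i} q_j.
First-order condition: 254 − 6q_i − Σ_{j≠i} q_j = 0.
In a symmetric equilibrium every exporter chooses the same q, so Σ_{j≠i} q_j = 2q. The condition becomes 254 − 8q = 0, giving q = 254/8 = 31.75.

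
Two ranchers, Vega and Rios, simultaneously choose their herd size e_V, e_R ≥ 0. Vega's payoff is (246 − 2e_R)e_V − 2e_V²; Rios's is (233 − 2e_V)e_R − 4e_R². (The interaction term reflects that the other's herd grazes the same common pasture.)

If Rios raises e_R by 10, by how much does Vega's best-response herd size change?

-5

Expanding Vega's payoff: 246e_V − 2e_Re_V − 2e_V².
∂π/∂e_V = 246 − 2e_R − 4e_V = 0, so e_V = 61.5 − 0.5e_R.
The reaction-function slope is −0.5, so a 10-unit rise in e_R moves e_V by −0.5 × 10 = −5. Vega's best response falls — the actions are strategic substitutes.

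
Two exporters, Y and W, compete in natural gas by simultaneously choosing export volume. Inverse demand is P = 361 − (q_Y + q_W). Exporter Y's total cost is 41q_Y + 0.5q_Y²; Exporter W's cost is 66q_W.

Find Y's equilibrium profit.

7141.5

Exporter Y's profit: π = q_Y(361 − (q_Y + q_W)) − 41q_Y − 0.5q_Y².
∂π/∂q_Y = 320 − 3q_Y − q_W = 0, so q_Y = 320/3 − (1/3)q_W.
For W: ∂π/∂q_W = 295 − 2q_W − q_Y = 0 ⇒ q_W = 147.5 − 0.5q_Y.
Plugging q_W into Y's best response: q_Y = 320/3 − (1/3)(147.5 − 0.5q_Y) ⇒ (5/6)q_Y = 57.5, so q_Y = 69.
Then q_W = 147.5 − 0.5·69 = 113.
Price P = 361 − 182 = 179.
Y's profit: (179 − 41)·69 − 0.5(69)² = 7141.5.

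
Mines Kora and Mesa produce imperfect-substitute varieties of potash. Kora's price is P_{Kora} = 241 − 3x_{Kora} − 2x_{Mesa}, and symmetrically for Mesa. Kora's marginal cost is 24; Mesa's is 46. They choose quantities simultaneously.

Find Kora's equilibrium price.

Mine Kora's profit: π = x_{Kora}(241 − 3x_{Kora} − 2x_{Mesa}) − 24x_{Kora}.
∂π/∂x_{Kora} = 217 − 6x_{Kora} − 2x_{Mesa} = 0 ⇒ x_{Kora} = 217/6 − (1/3)x_{Mesa}.
Similarly x_{Mesa} = 32.5 − (1/3)x_{Kora}.
Solving the two reaction functions simultaneously: (1 − (−1/3)(−1/3))x_{Kora} = 217/6 − (1/3)·32.5, so (8/9)x_{Kora} = 76/3 and x_{Kora} = 28.5.
Then x_{Mesa} = 32.5 − (1/3)·28.5 = 23.
P_{Kora} = 241 − 3·28.5 − 2·23 = 109.5.

109.5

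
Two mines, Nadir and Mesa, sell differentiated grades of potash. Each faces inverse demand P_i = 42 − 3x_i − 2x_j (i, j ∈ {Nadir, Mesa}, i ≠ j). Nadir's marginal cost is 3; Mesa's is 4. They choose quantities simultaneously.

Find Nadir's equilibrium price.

Mine Nadir's profit: π = x_{Nadir}(42 − 3x_{Nadir} − 2x_{Mesa}) − 3x_{Nadir}.
∂π/∂x_{Nadir} = 39 − 6x_{Nadir} − 2x_{Mesa} = 0 ⇒ x_{Nadir} = 6.5 − (1/3)x_{Mesa}.
Similarly x_{Mesa} = 19/3 − (1/3)x_{Nadir}.
Solving the two reaction functions simultaneously: (1 − (−1/3)(−1/3))x_{Nadir} = 6.5 − (1/3)·(19/3), so (8/9)x_{Nadir} = 79/18 and x_{Nadir} = 4.9375.
Then x_{Mesa} = 19/3 − (1/3)·4.9375 = 4.6875.
P_{Nadir} = 42 − 3·4.9375 − 2·4.6875 = 17.8125.

17.8125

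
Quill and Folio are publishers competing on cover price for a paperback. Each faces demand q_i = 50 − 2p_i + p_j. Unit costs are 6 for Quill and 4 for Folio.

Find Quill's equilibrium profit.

414.72

Quill's profit: π = (p_{Quill} − 6)(50 − 2p_{Quill} + p_{Folio}).
∂π/∂p_{Quill} = 62 − 4p_{Quill} + p_{Folio} = 0 ⇒ p_{Quill} = 15.5 + 0.25p_{Folio}.
Similarly p_{Folio} = 14.5 + 0.25p_{Quill}.
Substituting the second reaction function into the first: p_{Quill} = 15.5 + 0.25(14.5 + 0.25p_{Quill}), which gives 0.9375p_{Quill} = 19.125 ⇒ p_{Quill} = 20.4.
Then p_{Folio} = 14.5 + 0.25·20.4 = 19.6.
q_{Quill} = 50 − 2·20.4 + 19.6 = 28.8.
Profit = (20.4 − 6)·28.8 = 414.72.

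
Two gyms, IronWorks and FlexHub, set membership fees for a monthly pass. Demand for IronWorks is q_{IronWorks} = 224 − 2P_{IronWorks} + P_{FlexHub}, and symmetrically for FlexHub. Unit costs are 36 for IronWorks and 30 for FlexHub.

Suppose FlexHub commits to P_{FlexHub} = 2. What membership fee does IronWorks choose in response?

IronWorks's profit: π = (P_{IronWorks} − 36)(224 − 2P_{IronWorks} + P_{FlexHub}).
∂π/∂P_{IronWorks} = 296 − 4P_{IronWorks} + P_{FlexHub} = 0 ⇒ P_{IronWorks} = 74 + 0.25P_{FlexHub}.
At P_{FlexHub} = 2: P_{IronWorks} = 74 + 0.25·2 = 74.5.

74.5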